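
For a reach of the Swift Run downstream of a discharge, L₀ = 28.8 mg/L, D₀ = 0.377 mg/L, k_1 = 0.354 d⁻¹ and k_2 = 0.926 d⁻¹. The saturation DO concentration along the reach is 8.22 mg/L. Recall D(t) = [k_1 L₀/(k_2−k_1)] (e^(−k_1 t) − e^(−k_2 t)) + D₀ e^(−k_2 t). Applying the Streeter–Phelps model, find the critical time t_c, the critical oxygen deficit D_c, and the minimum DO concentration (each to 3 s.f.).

t_c = [1/(k_2−k_1)] ln[(k_2/k_1)(1 − D₀(k_2−k_1)/(k_1 L₀))]
= [1/(0.926−0.354)] ln[(0.926/0.354)(1 − 0.377×0.5720/(0.354×28.8))]
= (1/0.5720) ln[2.616 × 0.9788] = 1.748 × ln(2.560) = 1.748 × 0.9402 = 1.644 d.
D_c = (k_1/k_2) L₀ e^(−k_1 t_c) = (0.354/0.926) × 28.8 × e^(−0.354×1.644) = 0.3823 × 28.8 × 0.5589 = 6.153 mg/L.
Minimum DO = C_s − D_c = 8.22 − 6.153 = 2.067 mg/L.

t_c ≈ 1.64 d; D_c ≈ 6.15 mg/L; min DO ≈ 2.07 mg/L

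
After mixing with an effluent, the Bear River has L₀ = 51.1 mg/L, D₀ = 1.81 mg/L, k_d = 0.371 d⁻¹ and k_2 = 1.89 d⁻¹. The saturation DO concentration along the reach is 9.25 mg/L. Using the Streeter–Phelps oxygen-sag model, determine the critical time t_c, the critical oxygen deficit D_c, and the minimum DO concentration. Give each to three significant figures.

At the critical point dD/dt = 0, so k_d L₀ e^(−k_d t) = k_2 D. Substituting D(t) from the Streeter–Phelps equation and solving for t gives
t_c = ln[(k_2/k_d)(1 − D₀(k_2−k_d)/(k_d L₀))] / (k_2−k_d).
Here k_2−k_d = 1.519 d⁻¹ and 1 − D₀(k_2−k_d)/(k_d L₀) = 1 − 1.81×1.519/(0.371×51.1) = 0.8550, so
t_c = ln(5.094 × 0.8550) / 1.519 = 1.471 / 1.519 = 0.9687 d.
D_c = (k_d/k_2) L₀ e^(−k_d t_c) = (0.371/1.89) × 51.1 × e^(−0.371×0.9687) = 0.1963 × 51.1 × 0.6981 = 7.003 mg/L.
Minimum DO = C_s − D_c = 9.25 − 7.003 = 2.247 mg/L.

t_c ≈ 0.969 d; D_c ≈ 7.00 mg/L; min DO ≈ 2.25 mg/L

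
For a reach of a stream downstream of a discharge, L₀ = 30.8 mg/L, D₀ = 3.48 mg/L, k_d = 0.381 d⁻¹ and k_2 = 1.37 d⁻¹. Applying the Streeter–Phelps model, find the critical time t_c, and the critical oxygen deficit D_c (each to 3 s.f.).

With k_2/k_d = 3.596 and 1 − D₀(k_2−k_d)/(k_d L₀) = 0.7067,
t_c = ln(3.596 × 0.7067) / (1.37 − 0.381) = ln(2.541) / 0.9890 = 0.9326/0.9890 = 0.9430 d.
D_c = (k_d/k_2) L₀ e^(−k_d t_c) = (0.381/1.37) × 30.8 × e^(−0.381×0.9430) = 0.2781 × 30.8 × 0.6982 = 5.980 mg/L.

t_c ≈ 0.943 d; D_c ≈ 5.98 mg/L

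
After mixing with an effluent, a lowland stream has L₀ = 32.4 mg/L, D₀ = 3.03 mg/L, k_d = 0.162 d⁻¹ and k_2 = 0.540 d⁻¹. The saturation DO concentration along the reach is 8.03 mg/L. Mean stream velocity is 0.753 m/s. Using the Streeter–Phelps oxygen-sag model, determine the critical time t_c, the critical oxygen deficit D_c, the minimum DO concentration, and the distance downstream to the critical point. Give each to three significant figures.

t_c = [1/(k_2−k_d)] ln[(k_2/k_d)(1 − D₀(k_2−k_d)/(k_d L₀))]
= [1/(0.540−0.162)] ln[(0.540/0.162)(1 − 3.03×0.3780/(0.162×32.4))]
= (1/0.3780) ln[3.333 × 0.7818] = 2.646 × ln(2.606) = 2.646 × 0.9578 = 2.534 d.
L(t_c) = L₀ e^(−k_d t_c) = 32.4 × 0.6633 = 21.49 mg/L, and at the critical point k_2 D_c = k_d L, so D_c = (0.162/0.540) × 21.49 = 6.448 mg/L.
Minimum DO = C_s − D_c = 8.03 − 6.448 = 1.582 mg/L.
x_c = v t_c = 0.753 m/s × 2.534 d × 86400 s/d = 164900 m ≈ 165 km.

t_c ≈ 2.53 d; D_c ≈ 6.45 mg/L; min DO ≈ 1.58 mg/L; x_c ≈ 165 km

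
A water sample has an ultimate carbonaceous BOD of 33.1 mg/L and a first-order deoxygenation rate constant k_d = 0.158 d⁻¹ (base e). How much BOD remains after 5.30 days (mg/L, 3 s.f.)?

L ≈ 14.3 mg/L

L_t = L₀ e^(−k_d t) = 33.1 × e^(−0.158×5.30) = 33.1 × 0.4328 = 14.33 mg/L.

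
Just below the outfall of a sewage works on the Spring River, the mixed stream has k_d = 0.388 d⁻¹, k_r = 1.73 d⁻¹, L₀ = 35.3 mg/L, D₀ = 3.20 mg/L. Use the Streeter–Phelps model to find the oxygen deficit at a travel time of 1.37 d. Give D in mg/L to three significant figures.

D ≈ 5.34 mg/L

k_d L₀/(k_r−k_d) = 0.388×35.3/(1.73−0.388) = 13.70/1.342 = 10.21 mg/L.
e^(−k_d t) = e^(−0.388×1.370) = 0.5877; e^(−k_r t) = e^(−1.73×1.370) = 0.09347.
D = 10.21 × (0.5877 − 0.09347) + 3.20 × 0.09347 = 5.044 + 0.2991 = 5.343 mg/L.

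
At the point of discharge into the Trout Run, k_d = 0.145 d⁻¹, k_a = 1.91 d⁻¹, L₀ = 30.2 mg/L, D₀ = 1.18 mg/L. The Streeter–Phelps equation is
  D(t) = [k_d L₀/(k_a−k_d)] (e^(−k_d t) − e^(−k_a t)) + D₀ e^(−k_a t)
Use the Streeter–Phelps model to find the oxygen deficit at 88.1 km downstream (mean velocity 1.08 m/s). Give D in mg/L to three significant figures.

D ≈ 1.95 mg/L

Travel time t = x/v = 88.1 km / (1.08 m/s) = 88100 m / 1.08 m/s = 81570 s = 0.9441 d.
k_d L₀/(k_a−k_d) = 0.145×30.2/(1.91−0.145) = 4.379/1.765 = 2.481 mg/L.
e^(−k_d t) = e^(−0.145×0.9441) = 0.8721; e^(−k_a t) = e^(−1.91×0.9441) = 0.1648.
D = 2.481 × (0.8721 − 0.1648) + 1.18 × 0.1648 = 1.755 + 0.1944 = 1.949 mg/L.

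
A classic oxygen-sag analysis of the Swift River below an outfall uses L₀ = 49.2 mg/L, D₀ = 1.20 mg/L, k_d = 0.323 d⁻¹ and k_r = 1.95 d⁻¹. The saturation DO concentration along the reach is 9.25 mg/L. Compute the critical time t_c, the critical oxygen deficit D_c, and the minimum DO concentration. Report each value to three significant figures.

With k_r/k_d = 6.037 and 1 − D₀(k_r−k_d)/(k_d L₀) = 0.8771,
t_c = ln(6.037 × 0.8771) / (1.95 − 0.323) = ln(5.295) / 1.627 = 1.667/1.627 = 1.024 d.
L(t_c) = L₀ e^(−k_d t_c) = 49.2 × 0.7183 = 35.34 mg/L, and at the critical point k_r D_c = k_d L, so D_c = (0.323/1.95) × 35.34 = 5.854 mg/L.
Minimum DO = C_s − D_c = 9.25 − 5.854 = 3.396 mg/L.

t_c ≈ 1.02 d; D_c ≈ 5.85 mg/L; min DO ≈ 3.40 mg/L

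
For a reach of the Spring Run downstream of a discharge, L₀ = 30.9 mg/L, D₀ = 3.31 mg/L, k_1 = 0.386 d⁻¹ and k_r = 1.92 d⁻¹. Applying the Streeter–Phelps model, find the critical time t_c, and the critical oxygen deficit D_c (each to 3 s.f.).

t_c = [1/(k_r−k_1)] ln[(k_r/k_1)(1 − D₀(k_r−k_1)/(k_1 L₀))]
= [1/(1.92−0.386)] ln[(1.92/0.386)(1 − 3.31×1.534/(0.386×30.9))]
= (1/1.534) ln[4.974 × 0.5743] = 0.6519 × ln(2.857) = 0.6519 × 1.050 = 0.6842 d.
D_c = (k_1/k_r) L₀ e^(−k_1 t_c) = (0.386/1.92) × 30.9 × e^(−0.386×0.6842) = 0.2010 × 30.9 × 0.7679 = 4.770 mg/L.

t_c ≈ 0.684 d; D_c ≈ 4.77 mg/L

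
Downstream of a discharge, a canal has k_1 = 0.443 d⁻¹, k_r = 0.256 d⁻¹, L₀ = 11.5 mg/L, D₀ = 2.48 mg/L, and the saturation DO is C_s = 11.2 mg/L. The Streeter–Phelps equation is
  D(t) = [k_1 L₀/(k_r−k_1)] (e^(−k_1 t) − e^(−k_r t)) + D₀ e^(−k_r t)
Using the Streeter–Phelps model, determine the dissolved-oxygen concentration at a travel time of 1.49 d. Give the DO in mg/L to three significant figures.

k_1 L₀/(k_r−k_1) = 0.443×11.5/(0.256−0.443) = 5.095/-0.1870 = -27.24 mg/L.
e^(−k_1 t) = e^(−0.443×1.490) = 0.5168; e^(−k_r t) = e^(−0.256×1.490) = 0.6829.
D = -27.24 × (0.5168 − 0.6829) + 2.48 × 0.6829 = 4.524 + 1.694 = 6.218 mg/L.
DO = C_s − D = 11.2 − 6.218 = 4.982 mg/L.

DO ≈ 4.98 mg/L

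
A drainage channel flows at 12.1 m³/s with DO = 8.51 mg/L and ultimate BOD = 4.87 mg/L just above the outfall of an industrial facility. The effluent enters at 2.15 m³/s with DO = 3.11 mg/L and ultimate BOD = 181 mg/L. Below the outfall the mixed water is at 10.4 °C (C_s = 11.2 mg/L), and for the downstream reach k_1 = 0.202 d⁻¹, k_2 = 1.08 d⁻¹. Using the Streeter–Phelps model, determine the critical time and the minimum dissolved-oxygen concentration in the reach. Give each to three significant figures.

t_c ≈ 1.15 d; minimum DO ≈ 6.54 mg/L

Mixed DO = (12.1×8.51 + 2.15×3.11)/(12.1+2.15) = 109.7/14.25 = 7.695 mg/L.
Mixed L₀ = (12.1×4.87 + 2.15×181)/(14.25) = 448.1/14.25 = 31.44 mg/L.
Initial deficit D₀ = C_s − DO₀ = 11.2 − 7.695 = 3.505 mg/L.
t_c = (1/0.8780) ln[(1.08/0.202)(1 − 3.505×0.8780/(0.202×31.44))] = 1.139 × ln(2.756) = 1.155 d.
D_c = (0.202/1.08) × 31.44 × e^(−0.202×1.155) = 0.1870 × 31.44 × 0.7919 = 4.658 mg/L.
Minimum DO = 11.2 − 4.658 = 6.542 mg/L.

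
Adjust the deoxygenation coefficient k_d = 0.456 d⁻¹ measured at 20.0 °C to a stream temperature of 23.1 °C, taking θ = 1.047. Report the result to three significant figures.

k_d(T₂) = k_d(T₁) · θ^(T₂−T₁) = 0.456 × 1.047^(23.1−20.0)
= 0.456 × 1.047^3.10 = 0.456 × 1.153 = 0.5258 d⁻¹.

k_d ≈ 0.526 d⁻¹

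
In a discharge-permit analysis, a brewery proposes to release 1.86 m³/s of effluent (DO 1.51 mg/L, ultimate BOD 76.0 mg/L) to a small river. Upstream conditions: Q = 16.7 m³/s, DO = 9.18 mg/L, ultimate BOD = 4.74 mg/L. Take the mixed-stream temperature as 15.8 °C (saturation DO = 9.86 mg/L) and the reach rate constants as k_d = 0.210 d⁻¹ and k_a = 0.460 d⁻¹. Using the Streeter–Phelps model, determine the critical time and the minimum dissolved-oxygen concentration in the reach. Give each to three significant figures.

Mixed DO = (16.7×9.18 + 1.86×1.51)/(16.7+1.86) = 156.1/18.56 = 8.411 mg/L.
Mixed L₀ = (16.7×4.74 + 1.86×76.0)/(18.56) = 220.5/18.56 = 11.88 mg/L.
Initial deficit D₀ = C_s − DO₀ = 9.86 − 8.411 = 1.449 mg/L.
t_c = (1/0.2500) ln[(0.460/0.210)(1 − 1.449×0.2500/(0.210×11.88))] = 4.000 × ln(1.873) = 2.509 d.
D_c = (0.210/0.460) × 11.88 × e^(−0.210×2.509) = 0.4565 × 11.88 × 0.5904 = 3.202 mg/L.
Minimum DO = 9.86 − 3.202 = 6.658 mg/L.

t_c ≈ 2.51 d; minimum DO ≈ 6.66 mg/L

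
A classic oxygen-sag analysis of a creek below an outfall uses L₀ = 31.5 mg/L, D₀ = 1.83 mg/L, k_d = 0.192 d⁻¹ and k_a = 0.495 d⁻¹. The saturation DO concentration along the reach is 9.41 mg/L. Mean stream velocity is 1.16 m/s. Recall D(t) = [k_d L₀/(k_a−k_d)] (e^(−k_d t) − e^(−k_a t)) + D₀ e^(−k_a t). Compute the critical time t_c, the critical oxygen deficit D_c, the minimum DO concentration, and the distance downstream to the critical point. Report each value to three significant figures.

t_c ≈ 2.81 d; D_c ≈ 7.13 mg/L; min DO ≈ 2.28 mg/L; x_c ≈ 281 km

t_c = [1/(k_a−k_d)] ln[(k_a/k_d)(1 − D₀(k_a−k_d)/(k_d L₀))]
= [1/(0.495−0.192)] ln[(0.495/0.192)(1 − 1.83×0.3030/(0.192×31.5))]
= (1/0.3030) ln[2.578 × 0.9083] = 3.300 × ln(2.342) = 3.300 × 0.8509 = 2.808 d.
D_c = (k_d/k_a) L₀ e^(−k_d t_c) = (0.192/0.495) × 31.5 × e^(−0.192×2.808) = 0.3879 × 31.5 × 0.5832 = 7.126 mg/L.
Minimum DO = C_s − D_c = 9.41 − 7.126 = 2.284 mg/L.
x_c = v t_c = 1.16 m/s × 2.808 d × 86400 s/d = 281500 m ≈ 281 km.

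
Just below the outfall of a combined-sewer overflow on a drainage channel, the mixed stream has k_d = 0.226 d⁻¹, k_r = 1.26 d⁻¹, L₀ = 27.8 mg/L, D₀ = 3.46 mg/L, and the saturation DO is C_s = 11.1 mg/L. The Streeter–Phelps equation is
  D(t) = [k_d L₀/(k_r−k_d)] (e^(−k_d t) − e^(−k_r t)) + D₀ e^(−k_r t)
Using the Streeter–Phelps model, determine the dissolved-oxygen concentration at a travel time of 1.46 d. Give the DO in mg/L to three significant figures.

k_d L₀/(k_r−k_d) = 0.226×27.8/(1.26−0.226) = 6.283/1.034 = 6.076 mg/L.
e^(−k_d t) = e^(−0.226×1.460) = 0.7190; e^(−k_r t) = e^(−1.26×1.460) = 0.1589.
D = 6.076 × (0.7190 − 0.1589) + 3.46 × 0.1589 = 3.403 + 0.5497 = 3.953 mg/L.
DO = C_s − D = 11.1 − 3.953 = 7.147 mg/L.

DO ≈ 7.15 mg/L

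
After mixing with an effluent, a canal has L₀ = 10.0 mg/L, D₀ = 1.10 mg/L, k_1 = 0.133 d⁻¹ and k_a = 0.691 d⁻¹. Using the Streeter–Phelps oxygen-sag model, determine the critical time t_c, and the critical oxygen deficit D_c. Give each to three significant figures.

t_c = [1/(k_a−k_1)] ln[(k_a/k_1)(1 − D₀(k_a−k_1)/(k_1 L₀))]
= [1/(0.691−0.133)] ln[(0.691/0.133)(1 − 1.10×0.5580/(0.133×10.0))]
= (1/0.5580) ln[5.195 × 0.5385] = 1.792 × ln(2.798) = 1.792 × 1.029 = 1.844 d.
L(t_c) = L₀ e^(−k_1 t_c) = 10.0 × 0.7825 = 7.825 mg/L, and at the critical point k_a D_c = k_1 L, so D_c = (0.133/0.691) × 7.825 = 1.506 mg/L.

t_c ≈ 1.84 d; D_c ≈ 1.51 mg/L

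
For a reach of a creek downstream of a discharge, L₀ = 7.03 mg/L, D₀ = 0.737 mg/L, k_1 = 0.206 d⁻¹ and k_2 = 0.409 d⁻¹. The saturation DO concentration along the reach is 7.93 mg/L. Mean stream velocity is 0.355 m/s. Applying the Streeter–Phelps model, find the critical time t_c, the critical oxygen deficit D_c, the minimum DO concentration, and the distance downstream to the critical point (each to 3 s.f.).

With k_2/k_1 = 1.985 and 1 − D₀(k_2−k_1)/(k_1 L₀) = 0.8967,
t_c = ln(1.985 × 0.8967) / (0.409 − 0.206) = ln(1.780) / 0.2030 = 0.5768/0.2030 = 2.841 d.
L(t_c) = L₀ e^(−k_1 t_c) = 7.03 × 0.5569 = 3.915 mg/L, and at the critical point k_2 D_c = k_1 L, so D_c = (0.206/0.409) × 3.915 = 1.972 mg/L.
Minimum DO = C_s − D_c = 7.93 − 1.972 = 5.958 mg/L.
x_c = v t_c = 0.355 m/s × 2.841 d × 86400 s/d = 87150 m ≈ 87.1 km.

t_c ≈ 2.84 d; D_c ≈ 1.97 mg/L; min DO ≈ 5.96 mg/L; x_c ≈ 87.1 km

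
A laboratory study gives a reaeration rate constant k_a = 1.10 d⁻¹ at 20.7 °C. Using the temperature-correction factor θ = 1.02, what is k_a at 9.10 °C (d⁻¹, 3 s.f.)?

k_a(T₂) = k_a(T₁) · θ^(T₂−T₁) = 1.10 × 1.02^(9.10−20.7)
= 1.10 × 1.02^-11.6 = 1.10 × 0.7948 = 0.8742 d⁻¹.

k_a ≈ 0.874 d⁻¹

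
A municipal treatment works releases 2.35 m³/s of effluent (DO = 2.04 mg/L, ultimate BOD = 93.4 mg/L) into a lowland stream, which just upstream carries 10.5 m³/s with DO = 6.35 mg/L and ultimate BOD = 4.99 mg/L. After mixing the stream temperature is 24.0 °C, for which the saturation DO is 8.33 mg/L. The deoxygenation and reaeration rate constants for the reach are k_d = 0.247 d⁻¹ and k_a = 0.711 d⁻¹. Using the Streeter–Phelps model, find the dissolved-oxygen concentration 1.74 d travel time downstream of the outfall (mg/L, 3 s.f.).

Mixed DO = (10.5×6.35 + 2.35×2.04)/(10.5+2.35) = 71.47/12.85 = 5.562 mg/L.
Mixed L₀ = (10.5×4.99 + 2.35×93.4)/(12.85) = 271.9/12.85 = 21.16 mg/L.
Initial deficit D₀ = C_s − DO₀ = 8.33 − 5.562 = 2.768 mg/L.
D(1.74) = [0.247×21.16/(0.711−0.247)](e^(−0.247×1.74) − e^(−0.711×1.74)) + 2.768 e^(−0.711×1.74)
= 11.26 × (0.6507 − 0.2902) + 2.768 × 0.2902 = 4.863 mg/L.
DO = 8.33 − 4.863 = 3.467 mg/L.

DO ≈ 3.47 mg/L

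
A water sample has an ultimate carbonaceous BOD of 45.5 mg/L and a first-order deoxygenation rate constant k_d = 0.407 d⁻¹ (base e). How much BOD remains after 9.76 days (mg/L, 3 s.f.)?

L_t = L₀ e^(−k_d t) = 45.5 × e^(−0.407×9.76) = 45.5 × 0.01883 = 0.8568 mg/L.

L ≈ 0.857 mg/L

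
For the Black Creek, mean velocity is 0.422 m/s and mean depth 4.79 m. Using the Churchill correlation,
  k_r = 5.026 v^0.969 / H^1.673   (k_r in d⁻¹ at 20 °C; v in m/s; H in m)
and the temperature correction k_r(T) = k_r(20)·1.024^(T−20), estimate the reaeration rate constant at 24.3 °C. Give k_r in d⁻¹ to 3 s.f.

k_r ≈ 0.175 d⁻¹

k_r(20) = 5.026 × 0.422^0.969 / 4.79^1.673 = 5.026 × 0.4334 / 13.75 = 0.1585 d⁻¹.
k_r(24.3) = 0.1585 × 1.024^(24.3−20) = 0.1585 × 1.107 = 0.1755 d⁻¹.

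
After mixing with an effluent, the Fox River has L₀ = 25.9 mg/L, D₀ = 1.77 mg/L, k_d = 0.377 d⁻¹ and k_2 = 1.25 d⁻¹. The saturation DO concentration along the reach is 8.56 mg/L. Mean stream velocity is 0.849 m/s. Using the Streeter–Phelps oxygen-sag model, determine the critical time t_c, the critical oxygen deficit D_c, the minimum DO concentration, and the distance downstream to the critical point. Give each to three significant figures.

t_c = [1/(k_2−k_d)] ln[(k_2/k_d)(1 − D₀(k_2−k_d)/(k_d L₀))]
= [1/(1.25−0.377)] ln[(1.25/0.377)(1 − 1.77×0.8730/(0.377×25.9))]
= (1/0.8730) ln[3.316 × 0.8417] = 1.145 × ln(2.791) = 1.145 × 1.026 = 1.176 d.
L(t_c) = L₀ e^(−k_d t_c) = 25.9 × 0.6420 = 16.63 mg/L, and at the critical point k_2 D_c = k_d L, so D_c = (0.377/1.25) × 16.63 = 5.015 mg/L.
Minimum DO = C_s − D_c = 8.56 − 5.015 = 3.545 mg/L.
x_c = v t_c = 0.849 m/s × 1.176 d × 86400 s/d = 86240 m ≈ 86.2 km.

t_c ≈ 1.18 d; D_c ≈ 5.01 mg/L; min DO ≈ 3.55 mg/L; x_c ≈ 86.2 km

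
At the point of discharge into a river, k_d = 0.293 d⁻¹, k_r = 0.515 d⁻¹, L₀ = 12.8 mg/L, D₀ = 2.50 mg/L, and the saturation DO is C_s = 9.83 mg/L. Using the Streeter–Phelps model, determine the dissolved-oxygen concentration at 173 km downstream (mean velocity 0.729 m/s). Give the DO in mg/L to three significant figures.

Travel time t = x/v = 173 km / (0.729 m/s) = 173000 m / 0.729 m/s = 237300 s = 2.747 d.
k_d L₀/(k_r−k_d) = 0.293×12.8/(0.515−0.293) = 3.750/0.2220 = 16.89 mg/L.
e^(−k_d t) = e^(−0.293×2.747) = 0.4472; e^(−k_r t) = e^(−0.515×2.747) = 0.2430.
D = 16.89 × (0.4472 − 0.2430) + 2.50 × 0.2430 = 3.449 + 0.6076 = 4.056 mg/L.
DO = C_s − D = 9.83 − 4.056 = 5.774 mg/L.

DO ≈ 5.77 mg/L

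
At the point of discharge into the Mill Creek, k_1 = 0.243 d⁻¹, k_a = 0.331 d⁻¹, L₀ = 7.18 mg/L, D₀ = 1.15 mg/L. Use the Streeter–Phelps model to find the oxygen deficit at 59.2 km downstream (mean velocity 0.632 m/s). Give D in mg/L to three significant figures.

Travel time t = x/v = 59.2 km / (0.632 m/s) = 59200 m / 0.632 m/s = 93670 s = 1.084 d.
k_1 L₀/(k_a−k_1) = 0.243×7.18/(0.331−0.243) = 1.745/0.08800 = 19.83 mg/L.
e^(−k_1 t) = e^(−0.243×1.084) = 0.7684; e^(−k_a t) = e^(−0.331×1.084) = 0.6985.
D = 19.83 × (0.7684 − 0.6985) + 1.15 × 0.6985 = 1.386 + 0.8032 = 2.190 mg/L.

D ≈ 2.19 mg/L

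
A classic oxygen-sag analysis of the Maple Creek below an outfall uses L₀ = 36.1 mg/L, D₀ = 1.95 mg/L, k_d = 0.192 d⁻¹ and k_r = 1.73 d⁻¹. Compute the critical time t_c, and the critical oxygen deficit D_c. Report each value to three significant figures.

At the critical point dD/dt = 0, so k_d L₀ e^(−k_d t) = k_r D. Substituting D(t) from the Streeter–Phelps equation and solving for t gives
t_c = ln[(k_r/k_d)(1 − D₀(k_r−k_d)/(k_d L₀))] / (k_r−k_d).
Here k_r−k_d = 1.538 d⁻¹ and 1 − D₀(k_r−k_d)/(k_d L₀) = 1 − 1.95×1.538/(0.192×36.1) = 0.5673, so
t_c = ln(9.010 × 0.5673) / 1.538 = 1.632 / 1.538 = 1.061 d.
D_c = (k_d/k_r) L₀ e^(−k_d t_c) = (0.192/1.73) × 36.1 × e^(−0.192×1.061) = 0.1110 × 36.1 × 0.8157 = 3.268 mg/L.

t_c ≈ 1.06 d; D_c ≈ 3.27 mg/L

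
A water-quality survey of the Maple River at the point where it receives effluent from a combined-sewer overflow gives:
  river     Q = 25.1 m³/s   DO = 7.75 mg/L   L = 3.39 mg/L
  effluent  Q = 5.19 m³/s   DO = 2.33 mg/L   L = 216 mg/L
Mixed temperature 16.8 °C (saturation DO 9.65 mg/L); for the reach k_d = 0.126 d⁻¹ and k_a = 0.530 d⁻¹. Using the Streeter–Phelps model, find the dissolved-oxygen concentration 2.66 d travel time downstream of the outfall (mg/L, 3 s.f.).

DO ≈ 3.11 mg/L

Mixed DO = (25.1×7.75 + 5.19×2.33)/(25.1+5.19) = 206.6/30.29 = 6.821 mg/L.
Mixed L₀ = (25.1×3.39 + 5.19×216)/(30.29) = 1206/30.29 = 39.82 mg/L.
Initial deficit D₀ = C_s − DO₀ = 9.65 − 6.821 = 2.829 mg/L.
D(2.66) = [0.126×39.82/(0.530−0.126)](e^(−0.126×2.66) − e^(−0.530×2.66)) + 2.829 e^(−0.530×2.66)
= 12.42 × (0.7152 − 0.2442) + 2.829 × 0.2442 = 6.540 mg/L.
DO = 9.65 − 6.540 = 3.110 mg/L.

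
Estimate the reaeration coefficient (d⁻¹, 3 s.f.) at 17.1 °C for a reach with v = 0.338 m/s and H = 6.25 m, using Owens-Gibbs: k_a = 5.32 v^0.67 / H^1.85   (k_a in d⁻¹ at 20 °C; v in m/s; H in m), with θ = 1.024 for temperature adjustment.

k_a ≈ 0.0809 d⁻¹

k_a(20) = 5.32 × 0.338^0.67 / 6.25^1.85 = 5.32 × 0.4835 / 29.67 = 0.08668 d⁻¹.
k_a(17.1) = 0.08668 × 1.024^(17.1−20) = 0.08668 × 0.9335 = 0.08092 d⁻¹.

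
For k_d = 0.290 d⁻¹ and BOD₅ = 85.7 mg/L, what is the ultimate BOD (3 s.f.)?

BOD₅ = L₀(1 − e^(−5k_d)) ⇒ L₀ = BOD₅ / (1 − e^(−5×0.290))
= 85.7 / (1 − 0.2346) = 85.7 / 0.7654 = 112.0 mg/L.

L₀ ≈ 112 mg/L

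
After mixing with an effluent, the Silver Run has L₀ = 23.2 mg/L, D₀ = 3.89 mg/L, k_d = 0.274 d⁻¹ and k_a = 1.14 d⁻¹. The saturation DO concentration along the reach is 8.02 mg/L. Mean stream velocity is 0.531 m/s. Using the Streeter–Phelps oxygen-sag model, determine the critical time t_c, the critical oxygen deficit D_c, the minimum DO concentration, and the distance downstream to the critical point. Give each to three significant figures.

t_c = [1/(k_a−k_d)] ln[(k_a/k_d)(1 − D₀(k_a−k_d)/(k_d L₀))]
= [1/(1.14−0.274)] ln[(1.14/0.274)(1 − 3.89×0.8660/(0.274×23.2))]
= (1/0.8660) ln[4.161 × 0.4701] = 1.155 × ln(1.956) = 1.155 × 0.6708 = 0.7745 d.
D_c = (k_d/k_a) L₀ e^(−k_d t_c) = (0.274/1.14) × 23.2 × e^(−0.274×0.7745) = 0.2404 × 23.2 × 0.8088 = 4.510 mg/L.
Minimum DO = C_s − D_c = 8.02 − 4.510 = 3.510 mg/L.
x_c = v t_c = 0.531 m/s × 0.7745 d × 86400 s/d = 35530 m ≈ 35.5 km.

t_c ≈ 0.775 d; D_c ≈ 4.51 mg/L; min DO ≈ 3.51 mg/L; x_c ≈ 35.5 km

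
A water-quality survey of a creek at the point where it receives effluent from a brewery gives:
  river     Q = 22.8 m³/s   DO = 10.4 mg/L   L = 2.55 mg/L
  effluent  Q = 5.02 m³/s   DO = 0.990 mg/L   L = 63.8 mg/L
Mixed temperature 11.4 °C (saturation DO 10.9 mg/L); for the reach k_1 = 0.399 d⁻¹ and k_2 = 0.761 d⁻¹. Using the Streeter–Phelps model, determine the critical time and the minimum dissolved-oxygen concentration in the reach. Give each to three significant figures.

t_c ≈ 1.35 d; minimum DO ≈ 6.73 mg/L

Mixed DO = (22.8×10.4 + 5.02×0.990)/(22.8+5.02) = 242.1/27.82 = 8.702 mg/L.
Mixed L₀ = (22.8×2.55 + 5.02×63.8)/(27.82) = 378.4/27.82 = 13.60 mg/L.
Initial deficit D₀ = C_s − DO₀ = 10.9 − 8.702 = 2.198 mg/L.
t_c = (1/0.3620) ln[(0.761/0.399)(1 − 2.198×0.3620/(0.399×13.60))] = 2.762 × ln(1.628) = 1.346 d.
D_c = (0.399/0.761) × 13.60 × e^(−0.399×1.346) = 0.5243 × 13.60 × 0.5845 = 4.169 mg/L.
Minimum DO = 10.9 − 4.169 = 6.731 mg/L.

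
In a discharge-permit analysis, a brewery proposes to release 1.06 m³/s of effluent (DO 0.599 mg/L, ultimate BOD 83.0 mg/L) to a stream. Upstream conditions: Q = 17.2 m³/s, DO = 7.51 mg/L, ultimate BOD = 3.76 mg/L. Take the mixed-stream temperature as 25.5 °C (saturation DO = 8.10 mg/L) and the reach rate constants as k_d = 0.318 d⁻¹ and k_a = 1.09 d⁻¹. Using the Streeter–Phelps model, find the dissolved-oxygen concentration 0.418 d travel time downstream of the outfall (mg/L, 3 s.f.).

Mixed DO = (17.2×7.51 + 1.06×0.599)/(17.2+1.06) = 129.8/18.26 = 7.109 mg/L.
Mixed L₀ = (17.2×3.76 + 1.06×83.0)/(18.26) = 152.7/18.26 = 8.360 mg/L.
Initial deficit D₀ = C_s − DO₀ = 8.10 − 7.109 = 0.9912 mg/L.
D(0.418) = [0.318×8.360/(1.09−0.318)](e^(−0.318×0.418) − e^(−1.09×0.418)) + 0.9912 e^(−1.09×0.418)
= 3.444 × (0.8755 − 0.6341) + 0.9912 × 0.6341 = 1.460 mg/L.
DO = 8.10 − 1.460 = 6.640 mg/L.

DO ≈ 6.64 mg/L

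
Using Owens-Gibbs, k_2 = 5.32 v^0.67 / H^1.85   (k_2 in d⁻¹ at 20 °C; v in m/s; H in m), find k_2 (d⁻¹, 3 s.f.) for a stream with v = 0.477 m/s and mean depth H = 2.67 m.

k_2 = 5.32 × 0.477^0.67 / 2.67^1.85 = 5.32 × 0.6090 / 6.152 = 0.5266 d⁻¹.

k_2 ≈ 0.527 d⁻¹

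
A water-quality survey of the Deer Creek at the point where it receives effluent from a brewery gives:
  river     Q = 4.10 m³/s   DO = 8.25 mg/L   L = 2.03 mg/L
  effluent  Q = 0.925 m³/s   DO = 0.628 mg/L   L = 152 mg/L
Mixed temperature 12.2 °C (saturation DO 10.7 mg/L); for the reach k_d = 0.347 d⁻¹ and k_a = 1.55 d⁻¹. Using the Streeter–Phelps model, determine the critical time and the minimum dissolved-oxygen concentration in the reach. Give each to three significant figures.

Mixed DO = (4.10×8.25 + 0.925×0.628)/(4.10+0.925) = 34.41/5.025 = 6.847 mg/L.
Mixed L₀ = (4.10×2.03 + 0.925×152)/(5.025) = 148.9/5.025 = 29.64 mg/L.
Initial deficit D₀ = C_s − DO₀ = 10.7 − 6.847 = 3.853 mg/L.
t_c = (1/1.203) ln[(1.55/0.347)(1 − 3.853×1.203/(0.347×29.64))] = 0.8313 × ln(2.454) = 0.7461 d.
D_c = (0.347/1.55) × 29.64 × e^(−0.347×0.7461) = 0.2239 × 29.64 × 0.7719 = 5.121 mg/L.
Minimum DO = 10.7 − 5.121 = 5.579 mg/L.

t_c ≈ 0.746 d; minimum DO ≈ 5.58 mg/L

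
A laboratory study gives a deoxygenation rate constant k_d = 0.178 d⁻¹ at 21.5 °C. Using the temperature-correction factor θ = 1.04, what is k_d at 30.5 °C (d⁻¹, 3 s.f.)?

k_d(T₂) = k_d(T₁) · θ^(T₂−T₁) = 0.178 × 1.04^(30.5−21.5)
= 0.178 × 1.04^9.00 = 0.178 × 1.423 = 0.2533 d⁻¹.

k_d ≈ 0.253 d⁻¹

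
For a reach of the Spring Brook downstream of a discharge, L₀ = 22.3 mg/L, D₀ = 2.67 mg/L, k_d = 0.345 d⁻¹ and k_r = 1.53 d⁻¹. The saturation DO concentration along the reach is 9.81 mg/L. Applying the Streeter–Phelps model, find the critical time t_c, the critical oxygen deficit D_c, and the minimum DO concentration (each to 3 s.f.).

t_c ≈ 0.810 d; D_c ≈ 3.80 mg/L; min DO ≈ 6.01 mg/L

t_c = [1/(k_r−k_d)] ln[(k_r/k_d)(1 − D₀(k_r−k_d)/(k_d L₀))]
= [1/(1.53−0.345)] ln[(1.53/0.345)(1 − 2.67×1.185/(0.345×22.3))]
= (1/1.185) ln[4.435 × 0.5888] = 0.8439 × ln(2.611) = 0.8439 × 0.9597 = 0.8099 d.
D_c = (k_d/k_r) L₀ e^(−k_d t_c) = (0.345/1.53) × 22.3 × e^(−0.345×0.8099) = 0.2255 × 22.3 × 0.7562 = 3.803 mg/L.
Minimum DO = C_s − D_c = 9.81 − 3.803 = 6.007 mg/L.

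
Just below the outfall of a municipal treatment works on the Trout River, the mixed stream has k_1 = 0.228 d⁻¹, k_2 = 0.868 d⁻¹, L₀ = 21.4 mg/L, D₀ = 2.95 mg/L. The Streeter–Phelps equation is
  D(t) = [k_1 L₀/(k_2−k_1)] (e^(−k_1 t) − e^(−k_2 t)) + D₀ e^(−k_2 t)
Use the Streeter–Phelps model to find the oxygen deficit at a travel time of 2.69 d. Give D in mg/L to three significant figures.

D ≈ 3.68 mg/L

k_1 L₀/(k_2−k_1) = 0.228×21.4/(0.868−0.228) = 4.879/0.6400 = 7.624 mg/L.
e^(−k_1 t) = e^(−0.228×2.690) = 0.5415; e^(−k_2 t) = e^(−0.868×2.690) = 0.09682.
D = 7.624 × (0.5415 − 0.09682) + 2.95 × 0.09682 = 3.391 + 0.2856 = 3.676 mg/L.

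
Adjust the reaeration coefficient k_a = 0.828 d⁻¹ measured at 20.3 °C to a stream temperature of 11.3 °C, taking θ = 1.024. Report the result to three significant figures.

k_a ≈ 0.669 d⁻¹

k_a(T₂) = k_a(T₁) · θ^(T₂−T₁) = 0.828 × 1.024^(11.3−20.3)
= 0.828 × 1.024^-9.00 = 0.828 × 0.8078 = 0.6689 d⁻¹.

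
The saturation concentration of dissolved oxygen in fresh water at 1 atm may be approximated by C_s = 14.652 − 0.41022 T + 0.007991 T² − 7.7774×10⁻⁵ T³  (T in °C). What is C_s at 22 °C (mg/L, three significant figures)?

C_s ≈ 8.67 mg/L

C_s = 14.652 − 0.41022×22 + 0.007991×22² − 7.7774×10⁻⁵×22³ = 8.667 mg/L.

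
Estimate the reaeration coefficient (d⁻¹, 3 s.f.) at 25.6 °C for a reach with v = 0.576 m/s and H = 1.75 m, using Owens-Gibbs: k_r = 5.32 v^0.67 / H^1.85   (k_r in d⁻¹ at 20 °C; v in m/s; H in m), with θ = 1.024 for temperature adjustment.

k_r(20) = 5.32 × 0.576^0.67 / 1.75^1.85 = 5.32 × 0.6910 / 2.816 = 1.305 d⁻¹.
k_r(25.6) = 1.305 × 1.024^(25.6−20) = 1.305 × 1.142 = 1.491 d⁻¹.

k_r ≈ 1.49 d⁻¹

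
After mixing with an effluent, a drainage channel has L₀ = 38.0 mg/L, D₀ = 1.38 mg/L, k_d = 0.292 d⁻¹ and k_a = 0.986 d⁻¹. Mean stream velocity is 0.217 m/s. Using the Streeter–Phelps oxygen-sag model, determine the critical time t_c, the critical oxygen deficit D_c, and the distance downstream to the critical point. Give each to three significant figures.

t_c ≈ 1.62 d; D_c ≈ 7.01 mg/L; x_c ≈ 30.4 km

t_c = [1/(k_a−k_d)] ln[(k_a/k_d)(1 − D₀(k_a−k_d)/(k_d L₀))]
= [1/(0.986−0.292)] ln[(0.986/0.292)(1 − 1.38×0.6940/(0.292×38.0))]
= (1/0.6940) ln[3.377 × 0.9137] = 1.441 × ln(3.085) = 1.441 × 1.127 = 1.623 d.
L(t_c) = L₀ e^(−k_d t_c) = 38.0 × 0.6225 = 23.65 mg/L, and at the critical point k_a D_c = k_d L, so D_c = (0.292/0.986) × 23.65 = 7.005 mg/L.
x_c = v t_c = 0.217 m/s × 1.623 d × 86400 s/d = 30440 m ≈ 30.4 km.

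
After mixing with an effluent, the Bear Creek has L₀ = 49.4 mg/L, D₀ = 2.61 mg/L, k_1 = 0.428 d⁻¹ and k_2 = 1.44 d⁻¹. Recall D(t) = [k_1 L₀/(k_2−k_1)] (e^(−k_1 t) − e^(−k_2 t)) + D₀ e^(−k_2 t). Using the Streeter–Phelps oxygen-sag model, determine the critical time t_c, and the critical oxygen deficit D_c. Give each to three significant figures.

t_c ≈ 1.07 d; D_c ≈ 9.30 mg/L

At the critical point dD/dt = 0, so k_1 L₀ e^(−k_1 t) = k_2 D. Substituting D(t) from the Streeter–Phelps equation and solving for t gives
t_c = ln[(k_2/k_1)(1 − D₀(k_2−k_1)/(k_1 L₀))] / (k_2−k_1).
Here k_2−k_1 = 1.012 d⁻¹ and 1 − D₀(k_2−k_1)/(k_1 L₀) = 1 − 2.61×1.012/(0.428×49.4) = 0.8751, so
t_c = ln(3.364 × 0.8751) / 1.012 = 1.080 / 1.012 = 1.067 d.
L(t_c) = L₀ e^(−k_1 t_c) = 49.4 × 0.6334 = 31.29 mg/L, and at the critical point k_2 D_c = k_1 L, so D_c = (0.428/1.44) × 31.29 = 9.300 mg/L.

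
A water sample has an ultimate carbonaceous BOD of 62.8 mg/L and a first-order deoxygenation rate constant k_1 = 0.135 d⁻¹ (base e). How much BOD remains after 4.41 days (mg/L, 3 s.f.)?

L_t = L₀ e^(−k_1 t) = 62.8 × e^(−0.135×4.41) = 62.8 × 0.5514 = 34.63 mg/L.

L ≈ 34.6 mg/L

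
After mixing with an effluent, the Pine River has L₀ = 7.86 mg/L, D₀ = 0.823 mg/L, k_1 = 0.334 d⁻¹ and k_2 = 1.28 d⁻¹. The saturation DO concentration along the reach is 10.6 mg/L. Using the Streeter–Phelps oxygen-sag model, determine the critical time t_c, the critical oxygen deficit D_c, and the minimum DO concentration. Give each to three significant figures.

At the critical point dD/dt = 0, so k_1 L₀ e^(−k_1 t) = k_2 D. Substituting D(t) from the Streeter–Phelps equation and solving for t gives
t_c = ln[(k_2/k_1)(1 − D₀(k_2−k_1)/(k_1 L₀))] / (k_2−k_1).
Here k_2−k_1 = 0.9460 d⁻¹ and 1 − D₀(k_2−k_1)/(k_1 L₀) = 1 − 0.823×0.9460/(0.334×7.86) = 0.7034, so
t_c = ln(3.832 × 0.7034) / 0.9460 = 0.9917 / 0.9460 = 1.048 d.
D_c = (k_1/k_2) L₀ e^(−k_1 t_c) = (0.334/1.28) × 7.86 × e^(−0.334×1.048) = 0.2609 × 7.86 × 0.7046 = 1.445 mg/L.
Minimum DO = C_s − D_c = 10.6 − 1.445 = 9.155 mg/L.

t_c ≈ 1.05 d; D_c ≈ 1.45 mg/L; min DO ≈ 9.15 mg/L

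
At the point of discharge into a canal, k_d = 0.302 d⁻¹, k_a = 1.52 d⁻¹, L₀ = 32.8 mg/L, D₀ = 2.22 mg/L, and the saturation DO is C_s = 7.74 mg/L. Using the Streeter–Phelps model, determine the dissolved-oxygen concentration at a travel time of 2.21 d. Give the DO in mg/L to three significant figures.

DO ≈ 3.77 mg/L

k_d L₀/(k_a−k_d) = 0.302×32.8/(1.52−0.302) = 9.906/1.218 = 8.133 mg/L.
e^(−k_d t) = e^(−0.302×2.210) = 0.5130; e^(−k_a t) = e^(−1.52×2.210) = 0.03476.
D = 8.133 × (0.5130 − 0.03476) + 2.22 × 0.03476 = 3.890 + 0.07717 = 3.967 mg/L.
DO = C_s − D = 7.74 − 3.967 = 3.773 mg/L.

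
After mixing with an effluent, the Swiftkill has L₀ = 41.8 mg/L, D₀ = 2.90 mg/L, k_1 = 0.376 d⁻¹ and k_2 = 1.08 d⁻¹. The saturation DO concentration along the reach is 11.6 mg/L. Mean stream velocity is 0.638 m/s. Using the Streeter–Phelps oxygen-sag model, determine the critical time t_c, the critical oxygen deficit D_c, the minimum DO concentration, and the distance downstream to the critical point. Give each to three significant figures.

t_c ≈ 1.30 d; D_c ≈ 8.92 mg/L; min DO ≈ 2.68 mg/L; x_c ≈ 71.7 km

At the critical point dD/dt = 0, so k_1 L₀ e^(−k_1 t) = k_2 D. Substituting D(t) from the Streeter–Phelps equation and solving for t gives
t_c = ln[(k_2/k_1)(1 − D₀(k_2−k_1)/(k_1 L₀))] / (k_2−k_1).
Here k_2−k_1 = 0.7040 d⁻¹ and 1 − D₀(k_2−k_1)/(k_1 L₀) = 1 − 2.90×0.7040/(0.376×41.8) = 0.8701, so
t_c = ln(2.872 × 0.8701) / 0.7040 = 0.9160 / 0.7040 = 1.301 d.
L(t_c) = L₀ e^(−k_1 t_c) = 41.8 × 0.6131 = 25.63 mg/L, and at the critical point k_2 D_c = k_1 L, so D_c = (0.376/1.08) × 25.63 = 8.922 mg/L.
Minimum DO = C_s − D_c = 11.6 − 8.922 = 2.678 mg/L.
x_c = v t_c = 0.638 m/s × 1.301 d × 86400 s/d = 71720 m ≈ 71.7 km.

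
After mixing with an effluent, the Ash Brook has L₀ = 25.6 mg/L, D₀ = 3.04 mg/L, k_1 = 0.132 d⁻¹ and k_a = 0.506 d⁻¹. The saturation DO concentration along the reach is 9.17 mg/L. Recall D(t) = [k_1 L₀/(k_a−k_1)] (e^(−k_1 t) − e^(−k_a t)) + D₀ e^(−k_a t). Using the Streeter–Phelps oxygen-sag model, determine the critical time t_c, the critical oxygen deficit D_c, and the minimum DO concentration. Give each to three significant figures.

t_c ≈ 2.50 d; D_c ≈ 4.80 mg/L; min DO ≈ 4.37 mg/L

With k_a/k_1 = 3.833 and 1 − D₀(k_a−k_1)/(k_1 L₀) = 0.6635,
t_c = ln(3.833 × 0.6635) / (0.506 − 0.132) = ln(2.544) / 0.3740 = 0.9336/0.3740 = 2.496 d.
D_c = (k_1/k_a) L₀ e^(−k_1 t_c) = (0.132/0.506) × 25.6 × e^(−0.132×2.496) = 0.2609 × 25.6 × 0.7193 = 4.804 mg/L.
Minimum DO = C_s − D_c = 9.17 − 4.804 = 4.366 mg/L.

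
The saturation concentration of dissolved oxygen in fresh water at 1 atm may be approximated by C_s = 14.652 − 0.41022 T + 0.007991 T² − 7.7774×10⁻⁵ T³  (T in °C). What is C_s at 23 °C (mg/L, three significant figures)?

C_s = 14.652 − 0.41022×23 + 0.007991×23² − 7.7774×10⁻⁵×23³ = 8.498 mg/L.

C_s ≈ 8.50 mg/L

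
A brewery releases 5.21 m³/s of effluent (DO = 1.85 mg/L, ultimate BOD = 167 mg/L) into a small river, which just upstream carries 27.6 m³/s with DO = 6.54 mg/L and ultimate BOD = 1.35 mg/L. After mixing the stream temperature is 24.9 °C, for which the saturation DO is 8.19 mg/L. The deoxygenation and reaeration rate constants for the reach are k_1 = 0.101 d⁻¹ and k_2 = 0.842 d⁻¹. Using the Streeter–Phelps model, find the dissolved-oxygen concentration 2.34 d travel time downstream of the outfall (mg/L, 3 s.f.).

DO ≈ 5.41 mg/L

Mixed DO = (27.6×6.54 + 5.21×1.85)/(27.6+5.21) = 190.1/32.81 = 5.795 mg/L.
Mixed L₀ = (27.6×1.35 + 5.21×167)/(32.81) = 907.3/32.81 = 27.65 mg/L.
Initial deficit D₀ = C_s − DO₀ = 8.19 − 5.795 = 2.395 mg/L.
D(2.34) = [0.101×27.65/(0.842−0.101)](e^(−0.101×2.34) − e^(−0.842×2.34)) + 2.395 e^(−0.842×2.34)
= 3.769 × (0.7895 − 0.1394) + 2.395 × 0.1394 = 2.784 mg/L.
DO = 8.19 − 2.784 = 5.406 mg/L.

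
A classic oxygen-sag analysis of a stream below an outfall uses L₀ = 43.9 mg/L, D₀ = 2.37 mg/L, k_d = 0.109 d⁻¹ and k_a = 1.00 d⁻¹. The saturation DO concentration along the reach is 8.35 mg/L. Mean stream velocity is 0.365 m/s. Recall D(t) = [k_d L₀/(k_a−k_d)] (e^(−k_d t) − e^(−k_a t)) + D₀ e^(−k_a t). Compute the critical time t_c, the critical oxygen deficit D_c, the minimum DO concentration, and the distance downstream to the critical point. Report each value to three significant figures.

t_c ≈ 1.83 d; D_c ≈ 3.92 mg/L; min DO ≈ 4.43 mg/L; x_c ≈ 57.8 km

At the critical point dD/dt = 0, so k_d L₀ e^(−k_d t) = k_a D. Substituting D(t) from the Streeter–Phelps equation and solving for t gives
t_c = ln[(k_a/k_d)(1 − D₀(k_a−k_d)/(k_d L₀))] / (k_a−k_d).
Here k_a−k_d = 0.8910 d⁻¹ and 1 − D₀(k_a−k_d)/(k_d L₀) = 1 − 2.37×0.8910/(0.109×43.9) = 0.5587, so
t_c = ln(9.174 × 0.5587) / 0.8910 = 1.634 / 0.8910 = 1.834 d.
D_c = (k_d/k_a) L₀ e^(−k_d t_c) = (0.109/1.00) × 43.9 × e^(−0.109×1.834) = 0.1090 × 43.9 × 0.8188 = 3.918 mg/L.
Minimum DO = C_s − D_c = 8.35 − 3.918 = 4.432 mg/L.
x_c = v t_c = 0.365 m/s × 1.834 d × 86400 s/d = 57840 m ≈ 57.8 km.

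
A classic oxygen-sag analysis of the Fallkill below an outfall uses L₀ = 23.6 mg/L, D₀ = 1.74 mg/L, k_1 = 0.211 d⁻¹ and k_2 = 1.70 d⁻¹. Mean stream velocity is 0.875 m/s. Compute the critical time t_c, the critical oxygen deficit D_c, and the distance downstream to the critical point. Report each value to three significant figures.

At the critical point dD/dt = 0, so k_1 L₀ e^(−k_1 t) = k_2 D. Substituting D(t) from the Streeter–Phelps equation and solving for t gives
t_c = ln[(k_2/k_1)(1 − D₀(k_2−k_1)/(k_1 L₀))] / (k_2−k_1).
Here k_2−k_1 = 1.489 d⁻¹ and 1 − D₀(k_2−k_1)/(k_1 L₀) = 1 − 1.74×1.489/(0.211×23.6) = 0.4797, so
t_c = ln(8.057 × 0.4797) / 1.489 = 1.352 / 1.489 = 0.9080 d.
D_c = (k_1/k_2) L₀ e^(−k_1 t_c) = (0.211/1.70) × 23.6 × e^(−0.211×0.9080) = 0.1241 × 23.6 × 0.8257 = 2.418 mg/L.
x_c = v t_c = 0.875 m/s × 0.9080 d × 86400 s/d = 68640 m ≈ 68.6 km.

t_c ≈ 0.908 d; D_c ≈ 2.42 mg/L; x_c ≈ 68.6 km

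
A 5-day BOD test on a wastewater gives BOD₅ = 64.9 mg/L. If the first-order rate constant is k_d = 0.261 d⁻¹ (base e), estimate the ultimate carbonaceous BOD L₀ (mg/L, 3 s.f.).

L₀ ≈ 89.0 mg/L

BOD₅ = L₀(1 − e^(−5k_d)) ⇒ L₀ = BOD₅ / (1 − e^(−5×0.261))
= 64.9 / (1 − 0.2712) = 64.9 / 0.7288 = 89.05 mg/L.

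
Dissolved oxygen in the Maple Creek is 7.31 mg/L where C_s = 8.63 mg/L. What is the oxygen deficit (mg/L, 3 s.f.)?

D = C_s − C = 8.63 − 7.31 = 1.32 mg/L.

D ≈ 1.32 mg/L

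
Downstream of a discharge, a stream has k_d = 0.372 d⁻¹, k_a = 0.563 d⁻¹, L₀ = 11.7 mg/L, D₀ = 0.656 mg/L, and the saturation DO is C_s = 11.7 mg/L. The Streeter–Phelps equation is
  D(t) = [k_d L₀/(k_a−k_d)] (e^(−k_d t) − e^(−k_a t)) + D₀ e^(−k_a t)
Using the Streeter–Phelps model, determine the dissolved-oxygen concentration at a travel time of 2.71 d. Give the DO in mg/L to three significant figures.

DO ≈ 8.20 mg/L

k_d L₀/(k_a−k_d) = 0.372×11.7/(0.563−0.372) = 4.352/0.1910 = 22.79 mg/L.
e^(−k_d t) = e^(−0.372×2.710) = 0.3649; e^(−k_a t) = e^(−0.563×2.710) = 0.2175.
D = 22.79 × (0.3649 − 0.2175) + 0.656 × 0.2175 = 3.360 + 0.1427 = 3.502 mg/L.
DO = C_s − D = 11.7 − 3.502 = 8.198 mg/L.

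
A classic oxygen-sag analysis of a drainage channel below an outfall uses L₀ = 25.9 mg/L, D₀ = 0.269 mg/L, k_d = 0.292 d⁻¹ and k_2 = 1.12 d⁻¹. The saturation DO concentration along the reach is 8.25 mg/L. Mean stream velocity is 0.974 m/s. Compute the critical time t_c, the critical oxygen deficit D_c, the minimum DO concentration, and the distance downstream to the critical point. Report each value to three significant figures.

t_c ≈ 1.59 d; D_c ≈ 4.25 mg/L; min DO ≈ 4.00 mg/L; x_c ≈ 134 km

With k_2/k_d = 3.836 and 1 − D₀(k_2−k_d)/(k_d L₀) = 0.9705,
t_c = ln(3.836 × 0.9705) / (1.12 − 0.292) = ln(3.723) / 0.8280 = 1.314/0.8280 = 1.587 d.
L(t_c) = L₀ e^(−k_d t_c) = 25.9 × 0.6290 = 16.29 mg/L, and at the critical point k_2 D_c = k_d L, so D_c = (0.292/1.12) × 16.29 = 4.248 mg/L.
Minimum DO = C_s − D_c = 8.25 − 4.248 = 4.002 mg/L.
x_c = v t_c = 0.974 m/s × 1.587 d × 86400 s/d = 133600 m ≈ 134 km.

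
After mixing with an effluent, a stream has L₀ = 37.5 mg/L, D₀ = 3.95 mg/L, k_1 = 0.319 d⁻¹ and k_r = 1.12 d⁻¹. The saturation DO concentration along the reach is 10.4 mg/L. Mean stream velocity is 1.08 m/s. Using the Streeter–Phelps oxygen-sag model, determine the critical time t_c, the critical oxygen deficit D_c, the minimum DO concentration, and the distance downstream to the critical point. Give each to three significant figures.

t_c ≈ 1.18 d; D_c ≈ 7.32 mg/L; min DO ≈ 3.08 mg/L; x_c ≈ 111 km

With k_r/k_1 = 3.511 and 1 − D₀(k_r−k_1)/(k_1 L₀) = 0.7355,
t_c = ln(3.511 × 0.7355) / (1.12 − 0.319) = ln(2.582) / 0.8010 = 0.9487/0.8010 = 1.184 d.
D_c = (k_1/k_r) L₀ e^(−k_1 t_c) = (0.319/1.12) × 37.5 × e^(−0.319×1.184) = 0.2848 × 37.5 × 0.6854 = 7.320 mg/L.
Minimum DO = C_s − D_c = 10.4 − 7.320 = 3.080 mg/L.
x_c = v t_c = 1.08 m/s × 1.184 d × 86400 s/d = 110500 m ≈ 111 km.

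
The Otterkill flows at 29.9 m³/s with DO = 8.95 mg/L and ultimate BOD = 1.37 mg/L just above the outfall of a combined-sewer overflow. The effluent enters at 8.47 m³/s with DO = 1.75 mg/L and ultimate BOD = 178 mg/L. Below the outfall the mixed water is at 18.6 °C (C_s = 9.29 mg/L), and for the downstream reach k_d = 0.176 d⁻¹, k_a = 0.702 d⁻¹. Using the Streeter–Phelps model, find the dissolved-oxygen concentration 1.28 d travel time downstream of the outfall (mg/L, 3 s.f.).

DO ≈ 3.22 mg/L

Mixed DO = (29.9×8.95 + 8.47×1.75)/(29.9+8.47) = 282.4/38.37 = 7.361 mg/L.
Mixed L₀ = (29.9×1.37 + 8.47×178)/(38.37) = 1549/38.37 = 40.36 mg/L.
Initial deficit D₀ = C_s − DO₀ = 9.29 − 7.361 = 1.929 mg/L.
D(1.28) = [0.176×40.36/(0.702−0.176)](e^(−0.176×1.28) − e^(−0.702×1.28)) + 1.929 e^(−0.702×1.28)
= 13.50 × (0.7983 − 0.4072) + 1.929 × 0.4072 = 6.068 mg/L.
DO = 9.29 − 6.068 = 3.222 mg/L.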